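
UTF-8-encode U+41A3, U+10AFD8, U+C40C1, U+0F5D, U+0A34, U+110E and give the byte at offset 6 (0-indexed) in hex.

0x98

U+41A3 → 3-byte form E4 86 A3 at offsets 0–2.
U+10AFD8 → 4-byte form F4 8A BF 98 at offsets 3–6.
Offset 6 falls in char 2's range; it's byte 4 of F4 8A BF 98 = 0x98.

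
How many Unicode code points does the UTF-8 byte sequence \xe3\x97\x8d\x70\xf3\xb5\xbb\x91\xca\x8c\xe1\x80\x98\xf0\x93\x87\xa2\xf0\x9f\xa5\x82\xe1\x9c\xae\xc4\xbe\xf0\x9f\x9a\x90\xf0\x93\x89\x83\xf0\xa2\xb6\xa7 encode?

Byte at offset 0: 0xE3 = 11100011 → 3-byte char (#1). Advance 3.
Byte at offset 3: 0x70 = 01110000 → 1-byte char (#2). Advance 1.
Byte at offset 4: 0xF3 = 11110011 → 4-byte char (#3). Advance 4.
Byte at offset 8: 0xCA = 11001010 → 2-byte char (#4). Advance 2.
Byte at offset 10: 0xE1 = 11100001 → 3-byte char (#5). Advance 3.
Byte at offset 13: 0xF0 = 11110000 → 4-byte char (#6). Advance 4.
Byte at offset 17: 0xF0 = 11110000 → 4-byte char (#7). Advance 4.
Byte at offset 21: 0xE1 = 11100001 → 3-byte char (#8). Advance 3.
Byte at offset 24: 0xC4 = 11000100 → 2-byte char (#9). Advance 2.
Byte at offset 26: 0xF0 = 11110000 → 4-byte char (#10). Advance 4.
Byte at offset 30: 0xF0 = 11110000 → 4-byte char (#11). Advance 4.
Byte at offset 34: 0xF0 = 11110000 → 4-byte char (#12). Advance 4.
Reached end at offset 38 after 12 code points.

12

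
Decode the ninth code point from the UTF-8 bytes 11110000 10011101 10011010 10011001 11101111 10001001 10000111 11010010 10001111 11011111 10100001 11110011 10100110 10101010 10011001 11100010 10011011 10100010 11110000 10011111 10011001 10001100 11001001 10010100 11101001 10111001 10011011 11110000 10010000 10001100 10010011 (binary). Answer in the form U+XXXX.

U+9E5B

Offset 0: leading byte 0xF0 = 11110000 → 4-byte char #1 = F0 9D 9A 99.
Offset 4: leading byte 0xEF = 11101111 → 3-byte char #2 = EF 89 87.
Offset 7: leading byte 0xD2 = 11010010 → 2-byte char #3 = D2 8F.
Offset 9: leading byte 0xDF = 11011111 → 2-byte char #4 = DF A1.
Offset 11: leading byte 0xF3 = 11110011 → 4-byte char #5 = F3 A6 AA 99.
Offset 15: leading byte 0xE2 = 11100010 → 3-byte char #6 = E2 9B A2.
Offset 18: leading byte 0xF0 = 11110000 → 4-byte char #7 = F0 9F 99 8C.
Offset 22: leading byte 0xC9 = 11001001 → 2-byte char #8 = C9 94.
Offset 24: leading byte 0xE9 = 11101001 → 3-byte char #9 = E9 B9 9B.
Leading byte 0xE9 = 11101001 matches 1110xxxx → 3-byte sequence.
Byte 1: 0xE9 = 11101001, payload 1001 (4 bits).
Byte 2: 0xB9 = 10111001 (10xxxxxx ✓), payload 111001.
Byte 3: 0x9B = 10011011 (10xxxxxx ✓), payload 011011.
Concatenate: 1001111001011011 = 0x9E5B (16 bits → U+9E5B).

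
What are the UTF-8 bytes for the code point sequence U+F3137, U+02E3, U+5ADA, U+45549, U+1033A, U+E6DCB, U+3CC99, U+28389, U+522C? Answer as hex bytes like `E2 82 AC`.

U+F3137: 4-byte form → F3 B3 84 B7.
U+02E3: 2-byte form → CB A3.
U+5ADA: 3-byte form → E5 AB 9A.
U+45549: 4-byte form → F1 85 95 89.
U+1033A: 4-byte form → F0 90 8C BA.
U+E6DCB: 4-byte form → F3 A6 B7 8B.
U+3CC99: 4-byte form → F0 BC B2 99.
U+28389: 4-byte form → F0 A8 8E 89.
U+522C: 3-byte form → E5 88 AC.
Concatenated (32 bytes): F3 B3 84 B7 CB A3 E5 AB 9A F1 85 95 89 F0 90 8C BA F3 A6 B7 8B F0 BC B2 99 F0 A8 8E 89 E5 88 AC.

F3 B3 84 B7 CB A3 E5 AB 9A F1 85 95 89 F0 90 8C BA F3 A6 B7 8B F0 BC B2 99 F0 A8 8E 89 E5 88 AC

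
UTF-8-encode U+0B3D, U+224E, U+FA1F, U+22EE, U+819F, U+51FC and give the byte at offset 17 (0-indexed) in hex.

0xBC

U+0B3D → 3-byte form E0 AC BD at offsets 0–2.
U+224E → 3-byte form E2 89 8E at offsets 3–5.
U+FA1F → 3-byte form EF A8 9F at offsets 6–8.
U+22EE → 3-byte form E2 8B AE at offsets 9–11.
U+819F → 3-byte form E8 86 9F at offsets 12–14.
U+51FC → 3-byte form E5 87 BC at offsets 15–17.
Offset 17 falls in char 6's range; it's byte 3 of E5 87 BC = 0xBC.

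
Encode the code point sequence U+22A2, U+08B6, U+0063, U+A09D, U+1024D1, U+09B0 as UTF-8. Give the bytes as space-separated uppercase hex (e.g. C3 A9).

E2 8A A2 E0 A2 B6 63 EA 82 9D F4 82 93 91 E0 A6 B0

U+22A2: 3-byte form → E2 8A A2.
U+08B6: 3-byte form → E0 A2 B6.
U+0063: 1-byte form → 63.
U+A09D: 3-byte form → EA 82 9D.
U+1024D1: 4-byte form → F4 82 93 91.
U+09B0: 3-byte form → E0 A6 B0.
Concatenated (17 bytes): E2 8A A2 E0 A2 B6 63 EA 82 9D F4 82 93 91 E0 A6 B0.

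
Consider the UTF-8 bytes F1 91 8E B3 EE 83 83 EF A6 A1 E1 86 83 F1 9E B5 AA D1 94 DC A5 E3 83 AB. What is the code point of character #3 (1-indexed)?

U+F9A1

Offset 0: leading byte 0xF1 = 11110001 → 4-byte char #1 = F1 91 8E B3.
Offset 4: leading byte 0xEE = 11101110 → 3-byte char #2 = EE 83 83.
Offset 7: leading byte 0xEF = 11101111 → 3-byte char #3 = EF A6 A1.
Leading byte 0xEF = 11101111 matches 1110xxxx → 3-byte sequence.
Byte 1: 0xEF = 11101111, payload 1111 (4 bits).
Byte 2: 0xA6 = 10100110 (10xxxxxx ✓), payload 100110.
Byte 3: 0xA1 = 10100001 (10xxxxxx ✓), payload 100001.
Concatenate: 1111100110100001 = 0xF9A1 (16 bits → U+F9A1).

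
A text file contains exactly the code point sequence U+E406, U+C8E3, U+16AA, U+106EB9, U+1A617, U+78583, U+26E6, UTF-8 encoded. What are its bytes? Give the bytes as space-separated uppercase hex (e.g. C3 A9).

U+E406: 3-byte form → EE 90 86.
U+C8E3: 3-byte form → EC A3 A3.
U+16AA: 3-byte form → E1 9A AA.
U+106EB9: 4-byte form → F4 86 BA B9.
U+1A617: 4-byte form → F0 9A 98 97.
U+78583: 4-byte form → F1 B8 96 83.
U+26E6: 3-byte form → E2 9B A6.
Concatenated (24 bytes): EE 90 86 EC A3 A3 E1 9A AA F4 86 BA B9 F0 9A 98 97 F1 B8 96 83 E2 9B A6.

EE 90 86 EC A3 A3 E1 9A AA F4 86 BA B9 F0 9A 98 97 F1 B8 96 83 E2 9B A6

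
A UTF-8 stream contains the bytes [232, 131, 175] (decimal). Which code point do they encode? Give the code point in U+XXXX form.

U+80EF

Leading byte 0xE8 = 11101000 matches 1110xxxx → 3-byte sequence.
Byte 1: 0xE8 = 11101000, payload 1000 (4 bits).
Byte 2: 0x83 = 10000011 (10xxxxxx ✓), payload 000011.
Byte 3: 0xAF = 10101111 (10xxxxxx ✓), payload 101111.
Concatenate: 1000000011101111 = 0x80EF (16 bits → U+80EF).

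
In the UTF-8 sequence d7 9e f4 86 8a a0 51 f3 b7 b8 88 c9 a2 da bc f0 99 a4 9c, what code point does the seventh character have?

U+1991C

Offset 0: leading byte 0xD7 = 11010111 → 2-byte char #1 = D7 9E.
Offset 2: leading byte 0xF4 = 11110100 → 4-byte char #2 = F4 86 8A A0.
Offset 6: leading byte 0x51 = 01010001 → 1-byte char #3 = 51.
Offset 7: leading byte 0xF3 = 11110011 → 4-byte char #4 = F3 B7 B8 88.
Offset 11: leading byte 0xC9 = 11001001 → 2-byte char #5 = C9 A2.
Offset 13: leading byte 0xDA = 11011010 → 2-byte char #6 = DA BC.
Offset 15: leading byte 0xF0 = 11110000 → 4-byte char #7 = F0 99 A4 9C.
Leading byte 0xF0 = 11110000 matches 11110xxx → 4-byte sequence.
Byte 1: 0xF0 = 11110000, payload 000 (3 bits).
Byte 2: 0x99 = 10011001 (10xxxxxx ✓), payload 011001.
Byte 3: 0xA4 = 10100100 (10xxxxxx ✓), payload 100100.
Byte 4: 0x9C = 10011100 (10xxxxxx ✓), payload 011100.
Concatenate: 000011001100100011100 = 0x1991C (21 bits → U+1991C).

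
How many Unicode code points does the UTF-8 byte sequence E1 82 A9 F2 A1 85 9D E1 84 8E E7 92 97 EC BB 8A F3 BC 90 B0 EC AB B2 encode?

7

Byte at offset 0: 0xE1 = 11100001 → 3-byte char (#1). Advance 3.
Byte at offset 3: 0xF2 = 11110010 → 4-byte char (#2). Advance 4.
Byte at offset 7: 0xE1 = 11100001 → 3-byte char (#3). Advance 3.
Byte at offset 10: 0xE7 = 11100111 → 3-byte char (#4). Advance 3.
Byte at offset 13: 0xEC = 11101100 → 3-byte char (#5). Advance 3.
Byte at offset 16: 0xF3 = 11110011 → 4-byte char (#6). Advance 4.
Byte at offset 20: 0xEC = 11101100 → 3-byte char (#7). Advance 3.
Reached end at offset 23 after 7 code points.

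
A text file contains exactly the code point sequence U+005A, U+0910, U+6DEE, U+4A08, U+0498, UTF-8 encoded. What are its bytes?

U+005A: 1-byte form → 5A.
U+0910: 3-byte form → E0 A4 90.
U+6DEE: 3-byte form → E6 B7 AE.
U+4A08: 3-byte form → E4 A8 88.
U+0498: 2-byte form → D2 98.
Concatenated (12 bytes): 5A E0 A4 90 E6 B7 AE E4 A8 88 D2 98.

5A E0 A4 90 E6 B7 AE E4 A8 88 D2 98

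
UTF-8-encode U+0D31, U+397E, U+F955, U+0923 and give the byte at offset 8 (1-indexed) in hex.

0xA5

1-indexed offset 8 is 0-indexed offset 7.
U+0D31 → 3-byte form E0 B4 B1 at offsets 0–2.
U+397E → 3-byte form E3 A5 BE at offsets 3–5.
U+F955 → 3-byte form EF A5 95 at offsets 6–8.
Offset 7 falls in char 3's range; it's byte 2 of EF A5 95 = 0xA5.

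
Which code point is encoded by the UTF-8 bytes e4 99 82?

U+4642

Leading byte 0xE4 = 11100100 matches 1110xxxx → 3-byte sequence.
Byte 1: 0xE4 = 11100100, payload 0100 (4 bits).
Byte 2: 0x99 = 10011001 (10xxxxxx ✓), payload 011001.
Byte 3: 0x82 = 10000010 (10xxxxxx ✓), payload 000010.
Concatenate: 0100011001000010 = 0x4642 (16 bits → U+4642).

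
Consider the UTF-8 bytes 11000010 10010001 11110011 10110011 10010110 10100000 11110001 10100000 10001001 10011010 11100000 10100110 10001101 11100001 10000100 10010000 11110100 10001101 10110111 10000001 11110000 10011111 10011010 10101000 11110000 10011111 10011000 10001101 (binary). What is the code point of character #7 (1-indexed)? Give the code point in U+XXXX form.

U+1F6A8

Offset 0: leading byte 0xC2 = 11000010 → 2-byte char #1 = C2 91.
Offset 2: leading byte 0xF3 = 11110011 → 4-byte char #2 = F3 B3 96 A0.
Offset 6: leading byte 0xF1 = 11110001 → 4-byte char #3 = F1 A0 89 9A.
Offset 10: leading byte 0xE0 = 11100000 → 3-byte char #4 = E0 A6 8D.
Offset 13: leading byte 0xE1 = 11100001 → 3-byte char #5 = E1 84 90.
Offset 16: leading byte 0xF4 = 11110100 → 4-byte char #6 = F4 8D B7 81.
Offset 20: leading byte 0xF0 = 11110000 → 4-byte char #7 = F0 9F 9A A8.
Leading byte 0xF0 = 11110000 matches 11110xxx → 4-byte sequence.
Byte 1: 0xF0 = 11110000, payload 000 (3 bits).
Byte 2: 0x9F = 10011111 (10xxxxxx ✓), payload 011111.
Byte 3: 0x9A = 10011010 (10xxxxxx ✓), payload 011010.
Byte 4: 0xA8 = 10101000 (10xxxxxx ✓), payload 101000.
Concatenate: 000011111011010101000 = 0x1F6A8 (21 bits → U+1F6A8).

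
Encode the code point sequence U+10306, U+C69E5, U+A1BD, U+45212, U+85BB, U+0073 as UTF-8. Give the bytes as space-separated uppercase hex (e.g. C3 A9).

U+10306: 4-byte form → F0 90 8C 86.
U+C69E5: 4-byte form → F3 86 A7 A5.
U+A1BD: 3-byte form → EA 86 BD.
U+45212: 4-byte form → F1 85 88 92.
U+85BB: 3-byte form → E8 96 BB.
U+0073: 1-byte form → 73.
Concatenated (19 bytes): F0 90 8C 86 F3 86 A7 A5 EA 86 BD F1 85 88 92 E8 96 BB 73.

F0 90 8C 86 F3 86 A7 A5 EA 86 BD F1 85 88 92 E8 96 BB 73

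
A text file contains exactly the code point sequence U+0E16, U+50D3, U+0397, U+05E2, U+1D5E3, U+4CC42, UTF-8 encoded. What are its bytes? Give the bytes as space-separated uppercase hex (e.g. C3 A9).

E0 B8 96 E5 83 93 CE 97 D7 A2 F0 9D 97 A3 F1 8C B1 82

U+0E16: 3-byte form → E0 B8 96.
U+50D3: 3-byte form → E5 83 93.
U+0397: 2-byte form → CE 97.
U+05E2: 2-byte form → D7 A2.
U+1D5E3: 4-byte form → F0 9D 97 A3.
U+4CC42: 4-byte form → F1 8C B1 82.
Concatenated (18 bytes): E0 B8 96 E5 83 93 CE 97 D7 A2 F0 9D 97 A3 F1 8C B1 82.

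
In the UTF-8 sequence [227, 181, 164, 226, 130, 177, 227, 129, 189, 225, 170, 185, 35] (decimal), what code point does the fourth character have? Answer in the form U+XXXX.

U+1AB9

Offset 0: leading byte 0xE3 = 11100011 → 3-byte char #1 = E3 B5 A4.
Offset 3: leading byte 0xE2 = 11100010 → 3-byte char #2 = E2 82 B1.
Offset 6: leading byte 0xE3 = 11100011 → 3-byte char #3 = E3 81 BD.
Offset 9: leading byte 0xE1 = 11100001 → 3-byte char #4 = E1 AA B9.
Leading byte 0xE1 = 11100001 matches 1110xxxx → 3-byte sequence.
Byte 1: 0xE1 = 11100001, payload 0001 (4 bits).
Byte 2: 0xAA = 10101010 (10xxxxxx ✓), payload 101010.
Byte 3: 0xB9 = 10111001 (10xxxxxx ✓), payload 111001.
Concatenate: 0001101010111001 = 0x1AB9 (16 bits → U+1AB9).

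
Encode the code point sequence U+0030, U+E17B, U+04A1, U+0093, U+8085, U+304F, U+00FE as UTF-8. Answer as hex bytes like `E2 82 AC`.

U+0030: 1-byte form → 30.
U+E17B: 3-byte form → EE 85 BB.
U+04A1: 2-byte form → D2 A1.
U+0093: 2-byte form → C2 93.
U+8085: 3-byte form → E8 82 85.
U+304F: 3-byte form → E3 81 8F.
U+00FE: 2-byte form → C3 BE.
Concatenated (16 bytes): 30 EE 85 BB D2 A1 C2 93 E8 82 85 E3 81 8F C3 BE.

30 EE 85 BB D2 A1 C2 93 E8 82 85 E3 81 8F C3 BE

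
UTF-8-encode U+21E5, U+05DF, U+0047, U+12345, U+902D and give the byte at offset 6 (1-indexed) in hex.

1-indexed offset 6 is 0-indexed offset 5.
U+21E5 → 3-byte form E2 87 A5 at offsets 0–2.
U+05DF → 2-byte form D7 9F at offsets 3–4.
U+0047 → 1-byte form 47 at offsets 5–5.
Offset 5 falls in char 3's range; it's byte 1 of 47 = 0x47.

0x47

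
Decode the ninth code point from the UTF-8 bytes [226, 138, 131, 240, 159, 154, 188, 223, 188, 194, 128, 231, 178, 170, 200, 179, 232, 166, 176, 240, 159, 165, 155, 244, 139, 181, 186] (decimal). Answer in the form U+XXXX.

Offset 0: leading byte 0xE2 = 11100010 → 3-byte char #1 = E2 8A 83.
Offset 3: leading byte 0xF0 = 11110000 → 4-byte char #2 = F0 9F 9A BC.
Offset 7: leading byte 0xDF = 11011111 → 2-byte char #3 = DF BC.
Offset 9: leading byte 0xC2 = 11000010 → 2-byte char #4 = C2 80.
Offset 11: leading byte 0xE7 = 11100111 → 3-byte char #5 = E7 B2 AA.
Offset 14: leading byte 0xC8 = 11001000 → 2-byte char #6 = C8 B3.
Offset 16: leading byte 0xE8 = 11101000 → 3-byte char #7 = E8 A6 B0.
Offset 19: leading byte 0xF0 = 11110000 → 4-byte char #8 = F0 9F A5 9B.
Offset 23: leading byte 0xF4 = 11110100 → 4-byte char #9 = F4 8B B5 BA.
Leading byte 0xF4 = 11110100 matches 11110xxx → 4-byte sequence.
Byte 1: 0xF4 = 11110100, payload 100 (3 bits).
Byte 2: 0x8B = 10001011 (10xxxxxx ✓), payload 001011.
Byte 3: 0xB5 = 10110101 (10xxxxxx ✓), payload 110101.
Byte 4: 0xBA = 10111010 (10xxxxxx ✓), payload 111010.
Concatenate: 100001011110101111010 = 0x10BD7A (21 bits → U+10BD7A).

U+10BD7A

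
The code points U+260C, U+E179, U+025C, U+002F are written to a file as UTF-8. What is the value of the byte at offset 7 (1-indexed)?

0xC9

1-indexed offset 7 is 0-indexed offset 6.
U+260C → 3-byte form E2 98 8C at offsets 0–2.
U+E179 → 3-byte form EE 85 B9 at offsets 3–5.
U+025C → 2-byte form C9 9C at offsets 6–7.
Offset 6 falls in char 3's range; it's byte 1 of C9 9C = 0xC9.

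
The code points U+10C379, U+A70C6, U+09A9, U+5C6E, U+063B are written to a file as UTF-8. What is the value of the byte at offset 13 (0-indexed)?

U+10C379 → 4-byte form F4 8C 8D B9 at offsets 0–3.
U+A70C6 → 4-byte form F2 A7 83 86 at offsets 4–7.
U+09A9 → 3-byte form E0 A6 A9 at offsets 8–10.
U+5C6E → 3-byte form E5 B1 AE at offsets 11–13.
Offset 13 falls in char 4's range; it's byte 3 of E5 B1 AE = 0xAE.

0xAE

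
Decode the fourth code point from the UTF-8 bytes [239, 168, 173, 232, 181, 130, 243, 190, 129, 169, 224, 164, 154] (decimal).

Offset 0: leading byte 0xEF = 11101111 → 3-byte char #1 = EF A8 AD.
Offset 3: leading byte 0xE8 = 11101000 → 3-byte char #2 = E8 B5 82.
Offset 6: leading byte 0xF3 = 11110011 → 4-byte char #3 = F3 BE 81 A9.
Offset 10: leading byte 0xE0 = 11100000 → 3-byte char #4 = E0 A4 9A.
Leading byte 0xE0 = 11100000 matches 1110xxxx → 3-byte sequence.
Byte 1: 0xE0 = 11100000, payload 0000 (4 bits).
Byte 2: 0xA4 = 10100100 (10xxxxxx ✓), payload 100100.
Byte 3: 0x9A = 10011010 (10xxxxxx ✓), payload 011010.
Concatenate: 0000100100011010 = 0x91A (16 bits → U+091A).

U+091A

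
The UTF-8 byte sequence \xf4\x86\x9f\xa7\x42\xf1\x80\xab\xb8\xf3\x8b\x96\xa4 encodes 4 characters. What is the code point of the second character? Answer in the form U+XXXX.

Offset 0: leading byte 0xF4 = 11110100 → 4-byte char #1 = F4 86 9F A7.
Offset 4: leading byte 0x42 = 01000010 → 1-byte char #2 = 42.
Leading byte 0x42 = 01000010 matches 0xxxxxxx → 1-byte sequence.
Byte 1: 0x42 = 01000010, payload 1000010 (7 bits).
Concatenate: 1000010 = 0x42 (7 bits → U+0042).

U+0042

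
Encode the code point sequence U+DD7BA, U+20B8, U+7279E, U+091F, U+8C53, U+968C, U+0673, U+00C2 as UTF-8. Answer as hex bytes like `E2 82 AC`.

F3 9D 9E BA E2 82 B8 F1 B2 9E 9E E0 A4 9F E8 B1 93 E9 9A 8C D9 B3 C3 82

U+DD7BA: 4-byte form → F3 9D 9E BA.
U+20B8: 3-byte form → E2 82 B8.
U+7279E: 4-byte form → F1 B2 9E 9E.
U+091F: 3-byte form → E0 A4 9F.
U+8C53: 3-byte form → E8 B1 93.
U+968C: 3-byte form → E9 9A 8C.
U+0673: 2-byte form → D9 B3.
U+00C2: 2-byte form → C3 82.
Concatenated (24 bytes): F3 9D 9E BA E2 82 B8 F1 B2 9E 9E E0 A4 9F E8 B1 93 E9 9A 8C D9 B3 C3 82.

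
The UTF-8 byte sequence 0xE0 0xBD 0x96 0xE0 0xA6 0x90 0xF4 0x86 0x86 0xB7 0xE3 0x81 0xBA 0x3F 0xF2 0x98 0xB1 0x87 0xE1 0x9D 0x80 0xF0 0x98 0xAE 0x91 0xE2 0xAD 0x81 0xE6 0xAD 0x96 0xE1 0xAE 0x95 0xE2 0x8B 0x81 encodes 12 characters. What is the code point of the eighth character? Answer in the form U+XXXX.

U+18B91

Offset 0: leading byte 0xE0 = 11100000 → 3-byte char #1 = E0 BD 96.
Offset 3: leading byte 0xE0 = 11100000 → 3-byte char #2 = E0 A6 90.
Offset 6: leading byte 0xF4 = 11110100 → 4-byte char #3 = F4 86 86 B7.
Offset 10: leading byte 0xE3 = 11100011 → 3-byte char #4 = E3 81 BA.
Offset 13: leading byte 0x3F = 00111111 → 1-byte char #5 = 3F.
Offset 14: leading byte 0xF2 = 11110010 → 4-byte char #6 = F2 98 B1 87.
Offset 18: leading byte 0xE1 = 11100001 → 3-byte char #7 = E1 9D 80.
Offset 21: leading byte 0xF0 = 11110000 → 4-byte char #8 = F0 98 AE 91.
Leading byte 0xF0 = 11110000 matches 11110xxx → 4-byte sequence.
Byte 1: 0xF0 = 11110000, payload 000 (3 bits).
Byte 2: 0x98 = 10011000 (10xxxxxx ✓), payload 011000.
Byte 3: 0xAE = 10101110 (10xxxxxx ✓), payload 101110.
Byte 4: 0x91 = 10010001 (10xxxxxx ✓), payload 010001.
Concatenate: 000011000101110010001 = 0x18B91 (21 bits → U+18B91).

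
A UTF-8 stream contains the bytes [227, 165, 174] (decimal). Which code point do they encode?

Leading byte 0xE3 = 11100011 matches 1110xxxx → 3-byte sequence.
Byte 1: 0xE3 = 11100011, payload 0011 (4 bits).
Byte 2: 0xA5 = 10100101 (10xxxxxx ✓), payload 100101.
Byte 3: 0xAE = 10101110 (10xxxxxx ✓), payload 101110.
Concatenate: 0011100101101110 = 0x396E (16 bits → U+396E).

U+396E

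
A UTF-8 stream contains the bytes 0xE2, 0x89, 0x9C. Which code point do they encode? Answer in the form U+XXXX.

Leading byte 0xE2 = 11100010 matches 1110xxxx → 3-byte sequence.
Byte 1: 0xE2 = 11100010, payload 0010 (4 bits).
Byte 2: 0x89 = 10001001 (10xxxxxx ✓), payload 001001.
Byte 3: 0x9C = 10011100 (10xxxxxx ✓), payload 011100.
Concatenate: 0010001001011100 = 0x225C (16 bits → U+225C).

U+225C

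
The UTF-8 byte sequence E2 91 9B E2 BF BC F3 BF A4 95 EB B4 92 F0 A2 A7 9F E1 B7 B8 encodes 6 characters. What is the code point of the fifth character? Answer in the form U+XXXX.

U+229DF

Offset 0: leading byte 0xE2 = 11100010 → 3-byte char #1 = E2 91 9B.
Offset 3: leading byte 0xE2 = 11100010 → 3-byte char #2 = E2 BF BC.
Offset 6: leading byte 0xF3 = 11110011 → 4-byte char #3 = F3 BF A4 95.
Offset 10: leading byte 0xEB = 11101011 → 3-byte char #4 = EB B4 92.
Offset 13: leading byte 0xF0 = 11110000 → 4-byte char #5 = F0 A2 A7 9F.
Leading byte 0xF0 = 11110000 matches 11110xxx → 4-byte sequence.
Byte 1: 0xF0 = 11110000, payload 000 (3 bits).
Byte 2: 0xA2 = 10100010 (10xxxxxx ✓), payload 100010.
Byte 3: 0xA7 = 10100111 (10xxxxxx ✓), payload 100111.
Byte 4: 0x9F = 10011111 (10xxxxxx ✓), payload 011111.
Concatenate: 000100010100111011111 = 0x229DF (21 bits → U+229DF).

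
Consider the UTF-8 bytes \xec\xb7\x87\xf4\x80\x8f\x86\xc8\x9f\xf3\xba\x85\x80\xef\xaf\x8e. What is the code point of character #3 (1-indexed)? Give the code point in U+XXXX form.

U+021F

Offset 0: leading byte 0xEC = 11101100 → 3-byte char #1 = EC B7 87.
Offset 3: leading byte 0xF4 = 11110100 → 4-byte char #2 = F4 80 8F 86.
Offset 7: leading byte 0xC8 = 11001000 → 2-byte char #3 = C8 9F.
Leading byte 0xC8 = 11001000 matches 110xxxxx → 2-byte sequence.
Byte 1: 0xC8 = 11001000, payload 01000 (5 bits).
Byte 2: 0x9F = 10011111 (10xxxxxx ✓), payload 011111.
Concatenate: 01000011111 = 0x21F (11 bits → U+021F).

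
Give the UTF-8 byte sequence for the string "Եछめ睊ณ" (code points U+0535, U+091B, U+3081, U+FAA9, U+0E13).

U+0535: 2-byte form → D4 B5.
U+091B: 3-byte form → E0 A4 9B.
U+3081: 3-byte form → E3 82 81.
U+FAA9: 3-byte form → EF AA A9.
U+0E13: 3-byte form → E0 B8 93.
Concatenated (14 bytes): D4 B5 E0 A4 9B E3 82 81 EF AA A9 E0 B8 93.

D4 B5 E0 A4 9B E3 82 81 EF AA A9 E0 B8 93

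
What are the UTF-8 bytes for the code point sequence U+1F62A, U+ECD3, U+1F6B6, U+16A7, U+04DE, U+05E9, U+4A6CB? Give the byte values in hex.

U+1F62A: 4-byte form → F0 9F 98 AA.
U+ECD3: 3-byte form → EE B3 93.
U+1F6B6: 4-byte form → F0 9F 9A B6.
U+16A7: 3-byte form → E1 9A A7.
U+04DE: 2-byte form → D3 9E.
U+05E9: 2-byte form → D7 A9.
U+4A6CB: 4-byte form → F1 8A 9B 8B.
Concatenated (22 bytes): F0 9F 98 AA EE B3 93 F0 9F 9A B6 E1 9A A7 D3 9E D7 A9 F1 8A 9B 8B.

F0 9F 98 AA EE B3 93 F0 9F 9A B6 E1 9A A7 D3 9E D7 A9 F1 8A 9B 8B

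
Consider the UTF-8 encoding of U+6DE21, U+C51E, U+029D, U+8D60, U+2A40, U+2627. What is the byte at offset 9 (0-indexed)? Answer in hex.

0xE8

U+6DE21 → 4-byte form F1 AD B8 A1 at offsets 0–3.
U+C51E → 3-byte form EC 94 9E at offsets 4–6.
U+029D → 2-byte form CA 9D at offsets 7–8.
U+8D60 → 3-byte form E8 B5 A0 at offsets 9–11.
Offset 9 falls in char 4's range; it's byte 1 of E8 B5 A0 = 0xE8.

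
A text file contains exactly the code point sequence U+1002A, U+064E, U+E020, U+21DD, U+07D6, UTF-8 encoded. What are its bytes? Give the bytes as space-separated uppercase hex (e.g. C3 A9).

F0 90 80 AA D9 8E EE 80 A0 E2 87 9D DF 96

U+1002A: 4-byte form → F0 90 80 AA.
U+064E: 2-byte form → D9 8E.
U+E020: 3-byte form → EE 80 A0.
U+21DD: 3-byte form → E2 87 9D.
U+07D6: 2-byte form → DF 96.
Concatenated (14 bytes): F0 90 80 AA D9 8E EE 80 A0 E2 87 9D DF 96.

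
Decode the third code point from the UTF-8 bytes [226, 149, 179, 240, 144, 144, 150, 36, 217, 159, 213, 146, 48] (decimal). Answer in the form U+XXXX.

Offset 0: leading byte 0xE2 = 11100010 → 3-byte char #1 = E2 95 B3.
Offset 3: leading byte 0xF0 = 11110000 → 4-byte char #2 = F0 90 90 96.
Offset 7: leading byte 0x24 = 00100100 → 1-byte char #3 = 24.
Leading byte 0x24 = 00100100 matches 0xxxxxxx → 1-byte sequence.
Byte 1: 0x24 = 00100100, payload 0100100 (7 bits).
Concatenate: 0100100 = 0x24 (7 bits → U+0024).

U+0024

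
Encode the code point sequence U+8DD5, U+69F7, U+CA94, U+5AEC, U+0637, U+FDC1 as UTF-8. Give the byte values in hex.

E8 B7 95 E6 A7 B7 EC AA 94 E5 AB AC D8 B7 EF B7 81

U+8DD5: 3-byte form → E8 B7 95.
U+69F7: 3-byte form → E6 A7 B7.
U+CA94: 3-byte form → EC AA 94.
U+5AEC: 3-byte form → E5 AB AC.
U+0637: 2-byte form → D8 B7.
U+FDC1: 3-byte form → EF B7 81.
Concatenated (17 bytes): E8 B7 95 E6 A7 B7 EC AA 94 E5 AB AC D8 B7 EF B7 81.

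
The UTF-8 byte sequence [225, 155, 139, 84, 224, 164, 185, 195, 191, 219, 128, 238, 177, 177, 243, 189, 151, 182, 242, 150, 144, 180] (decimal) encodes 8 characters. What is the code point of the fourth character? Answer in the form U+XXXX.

U+00FF

Offset 0: leading byte 0xE1 = 11100001 → 3-byte char #1 = E1 9B 8B.
Offset 3: leading byte 0x54 = 01010100 → 1-byte char #2 = 54.
Offset 4: leading byte 0xE0 = 11100000 → 3-byte char #3 = E0 A4 B9.
Offset 7: leading byte 0xC3 = 11000011 → 2-byte char #4 = C3 BF.
Leading byte 0xC3 = 11000011 matches 110xxxxx → 2-byte sequence.
Byte 1: 0xC3 = 11000011, payload 00011 (5 bits).
Byte 2: 0xBF = 10111111 (10xxxxxx ✓), payload 111111.
Concatenate: 00011111111 = 0xFF (11 bits → U+00FF).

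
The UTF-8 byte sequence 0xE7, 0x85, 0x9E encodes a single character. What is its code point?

Leading byte 0xE7 = 11100111 matches 1110xxxx → 3-byte sequence.
Byte 1: 0xE7 = 11100111, payload 0111 (4 bits).
Byte 2: 0x85 = 10000101 (10xxxxxx ✓), payload 000101.
Byte 3: 0x9E = 10011110 (10xxxxxx ✓), payload 011110.
Concatenate: 0111000101011110 = 0x715E (16 bits → U+715E).

U+715E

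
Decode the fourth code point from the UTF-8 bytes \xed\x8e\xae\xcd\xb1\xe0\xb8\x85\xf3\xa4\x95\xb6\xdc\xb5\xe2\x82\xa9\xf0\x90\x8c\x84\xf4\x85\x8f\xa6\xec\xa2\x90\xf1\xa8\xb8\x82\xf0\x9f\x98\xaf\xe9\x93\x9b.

U+E4576

Offset 0: leading byte 0xED = 11101101 → 3-byte char #1 = ED 8E AE.
Offset 3: leading byte 0xCD = 11001101 → 2-byte char #2 = CD B1.
Offset 5: leading byte 0xE0 = 11100000 → 3-byte char #3 = E0 B8 85.
Offset 8: leading byte 0xF3 = 11110011 → 4-byte char #4 = F3 A4 95 B6.
Leading byte 0xF3 = 11110011 matches 11110xxx → 4-byte sequence.
Byte 1: 0xF3 = 11110011, payload 011 (3 bits).
Byte 2: 0xA4 = 10100100 (10xxxxxx ✓), payload 100100.
Byte 3: 0x95 = 10010101 (10xxxxxx ✓), payload 010101.
Byte 4: 0xB6 = 10110110 (10xxxxxx ✓), payload 110110.
Concatenate: 011100100010101110110 = 0xE4576 (21 bits → U+E4576).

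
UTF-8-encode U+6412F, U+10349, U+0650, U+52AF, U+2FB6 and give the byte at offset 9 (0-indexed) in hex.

U+6412F → 4-byte form F1 A4 84 AF at offsets 0–3.
U+10349 → 4-byte form F0 90 8D 89 at offsets 4–7.
U+0650 → 2-byte form D9 90 at offsets 8–9.
Offset 9 falls in char 3's range; it's byte 2 of D9 90 = 0x90.

0x90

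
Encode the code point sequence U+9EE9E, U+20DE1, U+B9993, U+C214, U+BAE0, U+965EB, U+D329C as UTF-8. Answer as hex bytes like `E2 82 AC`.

F2 9E BA 9E F0 A0 B7 A1 F2 B9 A6 93 EC 88 94 EB AB A0 F2 96 97 AB F3 93 8A 9C

U+9EE9E: 4-byte form → F2 9E BA 9E.
U+20DE1: 4-byte form → F0 A0 B7 A1.
U+B9993: 4-byte form → F2 B9 A6 93.
U+C214: 3-byte form → EC 88 94.
U+BAE0: 3-byte form → EB AB A0.
U+965EB: 4-byte form → F2 96 97 AB.
U+D329C: 4-byte form → F3 93 8A 9C.
Concatenated (26 bytes): F2 9E BA 9E F0 A0 B7 A1 F2 B9 A6 93 EC 88 94 EB AB A0 F2 96 97 AB F3 93 8A 9C.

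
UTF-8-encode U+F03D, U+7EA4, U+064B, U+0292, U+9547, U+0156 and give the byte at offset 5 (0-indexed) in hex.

U+F03D → 3-byte form EF 80 BD at offsets 0–2.
U+7EA4 → 3-byte form E7 BA A4 at offsets 3–5.
Offset 5 falls in char 2's range; it's byte 3 of E7 BA A4 = 0xA4.

0xA4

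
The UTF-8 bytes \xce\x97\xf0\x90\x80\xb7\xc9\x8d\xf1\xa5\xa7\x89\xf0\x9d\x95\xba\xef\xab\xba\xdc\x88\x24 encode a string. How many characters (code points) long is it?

8

Byte at offset 0: 0xCE = 11001110 → 2-byte char (#1). Advance 2.
Byte at offset 2: 0xF0 = 11110000 → 4-byte char (#2). Advance 4.
Byte at offset 6: 0xC9 = 11001001 → 2-byte char (#3). Advance 2.
Byte at offset 8: 0xF1 = 11110001 → 4-byte char (#4). Advance 4.
Byte at offset 12: 0xF0 = 11110000 → 4-byte char (#5). Advance 4.
Byte at offset 16: 0xEF = 11101111 → 3-byte char (#6). Advance 3.
Byte at offset 19: 0xDC = 11011100 → 2-byte char (#7). Advance 2.
Byte at offset 21: 0x24 = 00100100 → 1-byte char (#8). Advance 1.
Reached end at offset 22 after 8 code points.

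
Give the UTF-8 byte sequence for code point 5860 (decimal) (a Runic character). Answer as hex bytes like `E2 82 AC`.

U+16E4 = 0x16E4 = 5860 decimal. In range U+0800–U+FFFF → 3-byte form: 1110xxxx 10xxxxxx 10xxxxxx.
Binary (16 bits): 0001011011100100.
Split 4+6+6: 0001 | 011011 | 100100.
Byte 1: 11100001 = 0xE1.
Byte 2: 10011011 = 0x9B.
Byte 3: 10100100 = 0xA4.

E1 9B A4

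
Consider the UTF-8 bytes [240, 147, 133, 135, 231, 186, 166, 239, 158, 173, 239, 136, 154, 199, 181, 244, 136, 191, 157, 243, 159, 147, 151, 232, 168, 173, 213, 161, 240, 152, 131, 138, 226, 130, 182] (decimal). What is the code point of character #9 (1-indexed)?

Offset 0: leading byte 0xF0 = 11110000 → 4-byte char #1 = F0 93 85 87.
Offset 4: leading byte 0xE7 = 11100111 → 3-byte char #2 = E7 BA A6.
Offset 7: leading byte 0xEF = 11101111 → 3-byte char #3 = EF 9E AD.
Offset 10: leading byte 0xEF = 11101111 → 3-byte char #4 = EF 88 9A.
Offset 13: leading byte 0xC7 = 11000111 → 2-byte char #5 = C7 B5.
Offset 15: leading byte 0xF4 = 11110100 → 4-byte char #6 = F4 88 BF 9D.
Offset 19: leading byte 0xF3 = 11110011 → 4-byte char #7 = F3 9F 93 97.
Offset 23: leading byte 0xE8 = 11101000 → 3-byte char #8 = E8 A8 AD.
Offset 26: leading byte 0xD5 = 11010101 → 2-byte char #9 = D5 A1.
Leading byte 0xD5 = 11010101 matches 110xxxxx → 2-byte sequence.
Byte 1: 0xD5 = 11010101, payload 10101 (5 bits).
Byte 2: 0xA1 = 10100001 (10xxxxxx ✓), payload 100001.
Concatenate: 10101100001 = 0x561 (11 bits → U+0561).

U+0561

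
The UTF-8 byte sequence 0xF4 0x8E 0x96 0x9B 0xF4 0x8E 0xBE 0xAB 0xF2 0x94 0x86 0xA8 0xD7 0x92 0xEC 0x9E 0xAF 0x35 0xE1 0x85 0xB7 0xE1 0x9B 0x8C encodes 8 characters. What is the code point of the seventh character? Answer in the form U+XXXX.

Offset 0: leading byte 0xF4 = 11110100 → 4-byte char #1 = F4 8E 96 9B.
Offset 4: leading byte 0xF4 = 11110100 → 4-byte char #2 = F4 8E BE AB.
Offset 8: leading byte 0xF2 = 11110010 → 4-byte char #3 = F2 94 86 A8.
Offset 12: leading byte 0xD7 = 11010111 → 2-byte char #4 = D7 92.
Offset 14: leading byte 0xEC = 11101100 → 3-byte char #5 = EC 9E AF.
Offset 17: leading byte 0x35 = 00110101 → 1-byte char #6 = 35.
Offset 18: leading byte 0xE1 = 11100001 → 3-byte char #7 = E1 85 B7.
Leading byte 0xE1 = 11100001 matches 1110xxxx → 3-byte sequence.
Byte 1: 0xE1 = 11100001, payload 0001 (4 bits).
Byte 2: 0x85 = 10000101 (10xxxxxx ✓), payload 000101.
Byte 3: 0xB7 = 10110111 (10xxxxxx ✓), payload 110111.
Concatenate: 0001000101110111 = 0x1177 (16 bits → U+1177).

U+1177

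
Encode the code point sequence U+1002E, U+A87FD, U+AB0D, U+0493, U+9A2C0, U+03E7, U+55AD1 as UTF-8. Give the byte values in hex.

F0 90 80 AE F2 A8 9F BD EA AC 8D D2 93 F2 9A 8B 80 CF A7 F1 95 AB 91

U+1002E: 4-byte form → F0 90 80 AE.
U+A87FD: 4-byte form → F2 A8 9F BD.
U+AB0D: 3-byte form → EA AC 8D.
U+0493: 2-byte form → D2 93.
U+9A2C0: 4-byte form → F2 9A 8B 80.
U+03E7: 2-byte form → CF A7.
U+55AD1: 4-byte form → F1 95 AB 91.
Concatenated (23 bytes): F0 90 80 AE F2 A8 9F BD EA AC 8D D2 93 F2 9A 8B 80 CF A7 F1 95 AB 91.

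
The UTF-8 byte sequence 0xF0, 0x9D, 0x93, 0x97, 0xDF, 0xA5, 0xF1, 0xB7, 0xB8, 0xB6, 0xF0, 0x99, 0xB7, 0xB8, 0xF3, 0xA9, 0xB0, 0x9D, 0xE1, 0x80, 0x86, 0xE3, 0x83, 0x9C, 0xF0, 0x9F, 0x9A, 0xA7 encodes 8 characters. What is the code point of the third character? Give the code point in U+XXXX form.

U+77E36

Offset 0: leading byte 0xF0 = 11110000 → 4-byte char #1 = F0 9D 93 97.
Offset 4: leading byte 0xDF = 11011111 → 2-byte char #2 = DF A5.
Offset 6: leading byte 0xF1 = 11110001 → 4-byte char #3 = F1 B7 B8 B6.
Leading byte 0xF1 = 11110001 matches 11110xxx → 4-byte sequence.
Byte 1: 0xF1 = 11110001, payload 001 (3 bits).
Byte 2: 0xB7 = 10110111 (10xxxxxx ✓), payload 110111.
Byte 3: 0xB8 = 10111000 (10xxxxxx ✓), payload 111000.
Byte 4: 0xB6 = 10110110 (10xxxxxx ✓), payload 110110.
Concatenate: 001110111111000110110 = 0x77E36 (21 bits → U+77E36).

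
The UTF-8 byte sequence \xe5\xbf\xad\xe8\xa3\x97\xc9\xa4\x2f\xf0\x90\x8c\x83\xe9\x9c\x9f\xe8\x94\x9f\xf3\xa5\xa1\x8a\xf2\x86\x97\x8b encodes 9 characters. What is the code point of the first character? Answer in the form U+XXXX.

Offset 0: leading byte 0xE5 = 11100101 → 3-byte char #1 = E5 BF AD.
Leading byte 0xE5 = 11100101 matches 1110xxxx → 3-byte sequence.
Byte 1: 0xE5 = 11100101, payload 0101 (4 bits).
Byte 2: 0xBF = 10111111 (10xxxxxx ✓), payload 111111.
Byte 3: 0xAD = 10101101 (10xxxxxx ✓), payload 101101.
Concatenate: 0101111111101101 = 0x5FED (16 bits → U+5FED).

U+5FED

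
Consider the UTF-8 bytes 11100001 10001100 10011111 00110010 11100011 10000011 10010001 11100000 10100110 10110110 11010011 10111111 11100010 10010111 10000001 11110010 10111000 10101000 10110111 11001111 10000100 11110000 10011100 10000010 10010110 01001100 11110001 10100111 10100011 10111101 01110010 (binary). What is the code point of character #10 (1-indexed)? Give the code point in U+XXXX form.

Offset 0: leading byte 0xE1 = 11100001 → 3-byte char #1 = E1 8C 9F.
Offset 3: leading byte 0x32 = 00110010 → 1-byte char #2 = 32.
Offset 4: leading byte 0xE3 = 11100011 → 3-byte char #3 = E3 83 91.
Offset 7: leading byte 0xE0 = 11100000 → 3-byte char #4 = E0 A6 B6.
Offset 10: leading byte 0xD3 = 11010011 → 2-byte char #5 = D3 BF.
Offset 12: leading byte 0xE2 = 11100010 → 3-byte char #6 = E2 97 81.
Offset 15: leading byte 0xF2 = 11110010 → 4-byte char #7 = F2 B8 A8 B7.
Offset 19: leading byte 0xCF = 11001111 → 2-byte char #8 = CF 84.
Offset 21: leading byte 0xF0 = 11110000 → 4-byte char #9 = F0 9C 82 96.
Offset 25: leading byte 0x4C = 01001100 → 1-byte char #10 = 4C.
Leading byte 0x4C = 01001100 matches 0xxxxxxx → 1-byte sequence.
Byte 1: 0x4C = 01001100, payload 1001100 (7 bits).
Concatenate: 1001100 = 0x4C (7 bits → U+004C).

U+004C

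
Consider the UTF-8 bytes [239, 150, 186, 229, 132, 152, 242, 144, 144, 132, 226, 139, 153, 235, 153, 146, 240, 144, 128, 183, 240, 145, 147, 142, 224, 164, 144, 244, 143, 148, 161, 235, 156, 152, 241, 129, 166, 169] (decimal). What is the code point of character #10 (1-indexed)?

Offset 0: leading byte 0xEF = 11101111 → 3-byte char #1 = EF 96 BA.
Offset 3: leading byte 0xE5 = 11100101 → 3-byte char #2 = E5 84 98.
Offset 6: leading byte 0xF2 = 11110010 → 4-byte char #3 = F2 90 90 84.
Offset 10: leading byte 0xE2 = 11100010 → 3-byte char #4 = E2 8B 99.
Offset 13: leading byte 0xEB = 11101011 → 3-byte char #5 = EB 99 92.
Offset 16: leading byte 0xF0 = 11110000 → 4-byte char #6 = F0 90 80 B7.
Offset 20: leading byte 0xF0 = 11110000 → 4-byte char #7 = F0 91 93 8E.
Offset 24: leading byte 0xE0 = 11100000 → 3-byte char #8 = E0 A4 90.
Offset 27: leading byte 0xF4 = 11110100 → 4-byte char #9 = F4 8F 94 A1.
Offset 31: leading byte 0xEB = 11101011 → 3-byte char #10 = EB 9C 98.
Leading byte 0xEB = 11101011 matches 1110xxxx → 3-byte sequence.
Byte 1: 0xEB = 11101011, payload 1011 (4 bits).
Byte 2: 0x9C = 10011100 (10xxxxxx ✓), payload 011100.
Byte 3: 0x98 = 10011000 (10xxxxxx ✓), payload 011000.
Concatenate: 1011011100011000 = 0xB718 (16 bits → U+B718).

U+B718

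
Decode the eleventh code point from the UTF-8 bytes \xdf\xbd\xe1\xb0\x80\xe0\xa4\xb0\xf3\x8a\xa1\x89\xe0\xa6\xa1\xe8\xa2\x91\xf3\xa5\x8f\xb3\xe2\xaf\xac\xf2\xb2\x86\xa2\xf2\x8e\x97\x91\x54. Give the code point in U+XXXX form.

U+0054

Offset 0: leading byte 0xDF = 11011111 → 2-byte char #1 = DF BD.
Offset 2: leading byte 0xE1 = 11100001 → 3-byte char #2 = E1 B0 80.
Offset 5: leading byte 0xE0 = 11100000 → 3-byte char #3 = E0 A4 B0.
Offset 8: leading byte 0xF3 = 11110011 → 4-byte char #4 = F3 8A A1 89.
Offset 12: leading byte 0xE0 = 11100000 → 3-byte char #5 = E0 A6 A1.
Offset 15: leading byte 0xE8 = 11101000 → 3-byte char #6 = E8 A2 91.
Offset 18: leading byte 0xF3 = 11110011 → 4-byte char #7 = F3 A5 8F B3.
Offset 22: leading byte 0xE2 = 11100010 → 3-byte char #8 = E2 AF AC.
Offset 25: leading byte 0xF2 = 11110010 → 4-byte char #9 = F2 B2 86 A2.
Offset 29: leading byte 0xF2 = 11110010 → 4-byte char #10 = F2 8E 97 91.
Offset 33: leading byte 0x54 = 01010100 → 1-byte char #11 = 54.
Leading byte 0x54 = 01010100 matches 0xxxxxxx → 1-byte sequence.
Byte 1: 0x54 = 01010100, payload 1010100 (7 bits).
Concatenate: 1010100 = 0x54 (7 bits → U+0054).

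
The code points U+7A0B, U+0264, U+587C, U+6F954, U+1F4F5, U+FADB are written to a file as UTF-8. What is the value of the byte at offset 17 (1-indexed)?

1-indexed offset 17 is 0-indexed offset 16.
U+7A0B → 3-byte form E7 A8 8B at offsets 0–2.
U+0264 → 2-byte form C9 A4 at offsets 3–4.
U+587C → 3-byte form E5 A1 BC at offsets 5–7.
U+6F954 → 4-byte form F1 AF A5 94 at offsets 8–11.
U+1F4F5 → 4-byte form F0 9F 93 B5 at offsets 12–15.
U+FADB → 3-byte form EF AB 9B at offsets 16–18.
Offset 16 falls in char 6's range; it's byte 1 of EF AB 9B = 0xEF.

0xEF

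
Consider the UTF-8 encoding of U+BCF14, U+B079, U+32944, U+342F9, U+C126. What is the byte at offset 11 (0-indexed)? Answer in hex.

U+BCF14 → 4-byte form F2 BC BC 94 at offsets 0–3.
U+B079 → 3-byte form EB 81 B9 at offsets 4–6.
U+32944 → 4-byte form F0 B2 A5 84 at offsets 7–10.
U+342F9 → 4-byte form F0 B4 8B B9 at offsets 11–14.
Offset 11 falls in char 4's range; it's byte 1 of F0 B4 8B B9 = 0xF0.

0xF0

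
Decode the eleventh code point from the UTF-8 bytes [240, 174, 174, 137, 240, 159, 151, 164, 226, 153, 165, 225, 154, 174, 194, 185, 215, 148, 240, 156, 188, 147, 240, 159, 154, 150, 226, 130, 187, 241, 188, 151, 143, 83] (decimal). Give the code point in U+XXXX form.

U+0053

Offset 0: leading byte 0xF0 = 11110000 → 4-byte char #1 = F0 AE AE 89.
Offset 4: leading byte 0xF0 = 11110000 → 4-byte char #2 = F0 9F 97 A4.
Offset 8: leading byte 0xE2 = 11100010 → 3-byte char #3 = E2 99 A5.
Offset 11: leading byte 0xE1 = 11100001 → 3-byte char #4 = E1 9A AE.
Offset 14: leading byte 0xC2 = 11000010 → 2-byte char #5 = C2 B9.
Offset 16: leading byte 0xD7 = 11010111 → 2-byte char #6 = D7 94.
Offset 18: leading byte 0xF0 = 11110000 → 4-byte char #7 = F0 9C BC 93.
Offset 22: leading byte 0xF0 = 11110000 → 4-byte char #8 = F0 9F 9A 96.
Offset 26: leading byte 0xE2 = 11100010 → 3-byte char #9 = E2 82 BB.
Offset 29: leading byte 0xF1 = 11110001 → 4-byte char #10 = F1 BC 97 8F.
Offset 33: leading byte 0x53 = 01010011 → 1-byte char #11 = 53.
Leading byte 0x53 = 01010011 matches 0xxxxxxx → 1-byte sequence.
Byte 1: 0x53 = 01010011, payload 1010011 (7 bits).
Concatenate: 1010011 = 0x53 (7 bits → U+0053).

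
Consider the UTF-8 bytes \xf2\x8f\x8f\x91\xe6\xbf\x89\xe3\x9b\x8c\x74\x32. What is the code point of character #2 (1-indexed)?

Offset 0: leading byte 0xF2 = 11110010 → 4-byte char #1 = F2 8F 8F 91.
Offset 4: leading byte 0xE6 = 11100110 → 3-byte char #2 = E6 BF 89.
Leading byte 0xE6 = 11100110 matches 1110xxxx → 3-byte sequence.
Byte 1: 0xE6 = 11100110, payload 0110 (4 bits).
Byte 2: 0xBF = 10111111 (10xxxxxx ✓), payload 111111.
Byte 3: 0x89 = 10001001 (10xxxxxx ✓), payload 001001.
Concatenate: 0110111111001001 = 0x6FC9 (16 bits → U+6FC9).

U+6FC9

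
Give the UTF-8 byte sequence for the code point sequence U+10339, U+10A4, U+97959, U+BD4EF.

F0 90 8C B9 E1 82 A4 F2 97 A5 99 F2 BD 93 AF

U+10339: 4-byte form → F0 90 8C B9.
U+10A4: 3-byte form → E1 82 A4.
U+97959: 4-byte form → F2 97 A5 99.
U+BD4EF: 4-byte form → F2 BD 93 AF.
Concatenated (15 bytes): F0 90 8C B9 E1 82 A4 F2 97 A5 99 F2 BD 93 AF.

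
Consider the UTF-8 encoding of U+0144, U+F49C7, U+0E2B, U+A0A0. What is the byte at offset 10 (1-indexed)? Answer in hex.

1-indexed offset 10 is 0-indexed offset 9.
U+0144 → 2-byte form C5 84 at offsets 0–1.
U+F49C7 → 4-byte form F3 B4 A7 87 at offsets 2–5.
U+0E2B → 3-byte form E0 B8 AB at offsets 6–8.
U+A0A0 → 3-byte form EA 82 A0 at offsets 9–11.
Offset 9 falls in char 4's range; it's byte 1 of EA 82 A0 = 0xEA.

0xEA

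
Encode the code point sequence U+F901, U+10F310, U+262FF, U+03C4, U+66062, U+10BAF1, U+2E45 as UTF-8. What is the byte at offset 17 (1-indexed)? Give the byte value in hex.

1-indexed offset 17 is 0-indexed offset 16.
U+F901 → 3-byte form EF A4 81 at offsets 0–2.
U+10F310 → 4-byte form F4 8F 8C 90 at offsets 3–6.
U+262FF → 4-byte form F0 A6 8B BF at offsets 7–10.
U+03C4 → 2-byte form CF 84 at offsets 11–12.
U+66062 → 4-byte form F1 A6 81 A2 at offsets 13–16.
Offset 16 falls in char 5's range; it's byte 4 of F1 A6 81 A2 = 0xA2.

0xA2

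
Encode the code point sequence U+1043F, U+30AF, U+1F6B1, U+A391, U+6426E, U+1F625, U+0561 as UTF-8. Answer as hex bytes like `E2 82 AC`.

U+1043F: 4-byte form → F0 90 90 BF.
U+30AF: 3-byte form → E3 82 AF.
U+1F6B1: 4-byte form → F0 9F 9A B1.
U+A391: 3-byte form → EA 8E 91.
U+6426E: 4-byte form → F1 A4 89 AE.
U+1F625: 4-byte form → F0 9F 98 A5.
U+0561: 2-byte form → D5 A1.
Concatenated (24 bytes): F0 90 90 BF E3 82 AF F0 9F 9A B1 EA 8E 91 F1 A4 89 AE F0 9F 98 A5 D5 A1.

F0 90 90 BF E3 82 AF F0 9F 9A B1 EA 8E 91 F1 A4 89 AE F0 9F 98 A5 D5 A1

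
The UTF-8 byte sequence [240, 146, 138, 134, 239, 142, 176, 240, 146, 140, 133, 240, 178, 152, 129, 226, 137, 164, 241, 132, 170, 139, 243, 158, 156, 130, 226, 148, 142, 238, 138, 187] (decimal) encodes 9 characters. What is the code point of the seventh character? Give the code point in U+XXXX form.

Offset 0: leading byte 0xF0 = 11110000 → 4-byte char #1 = F0 92 8A 86.
Offset 4: leading byte 0xEF = 11101111 → 3-byte char #2 = EF 8E B0.
Offset 7: leading byte 0xF0 = 11110000 → 4-byte char #3 = F0 92 8C 85.
Offset 11: leading byte 0xF0 = 11110000 → 4-byte char #4 = F0 B2 98 81.
Offset 15: leading byte 0xE2 = 11100010 → 3-byte char #5 = E2 89 A4.
Offset 18: leading byte 0xF1 = 11110001 → 4-byte char #6 = F1 84 AA 8B.
Offset 22: leading byte 0xF3 = 11110011 → 4-byte char #7 = F3 9E 9C 82.
Leading byte 0xF3 = 11110011 matches 11110xxx → 4-byte sequence.
Byte 1: 0xF3 = 11110011, payload 011 (3 bits).
Byte 2: 0x9E = 10011110 (10xxxxxx ✓), payload 011110.
Byte 3: 0x9C = 10011100 (10xxxxxx ✓), payload 011100.
Byte 4: 0x82 = 10000010 (10xxxxxx ✓), payload 000010.
Concatenate: 011011110011100000010 = 0xDE702 (21 bits → U+DE702).

U+DE702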